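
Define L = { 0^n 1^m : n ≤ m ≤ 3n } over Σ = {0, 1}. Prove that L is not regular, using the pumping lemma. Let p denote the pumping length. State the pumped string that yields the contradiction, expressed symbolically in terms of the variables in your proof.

0^{p+k} 1^p

Toward a contradiction, assume L is regular with pumping length p.
Take w = 0^p 1^p ∈ L (since p ≤ p ≤ 3p), with |w| = 2p ≥ p.
Write w = xyz as guaranteed by the lemma, with |xy| ≤ p and |y| ≥ 1.
Since the first p symbols of w are all 0's and |xy| ≤ p, y lies entirely in the leading 0-block: y = 0^k for some k with 1 ≤ k ≤ p.
Pump with i = 2: xy^2z = 0^{p+k} 1^p. Now n = p+k > p = m, so the condition n ≤ m fails. Thus xy^2z ∉ L.
This contradicts the pumping lemma, so L is not regular.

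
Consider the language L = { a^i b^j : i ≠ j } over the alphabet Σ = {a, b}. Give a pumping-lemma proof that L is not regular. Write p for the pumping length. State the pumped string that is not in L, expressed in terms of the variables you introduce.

a^{p+p!} b^{p+p!}

Toward a contradiction, assume L is regular with pumping length p.
Choose w = a^p b^{p+p!}. Since p ≠ p+p!, w ∈ L; and |w| ≥ p.
By the pumping lemma, w = xyz with |xy| ≤ p and |y| ≥ 1.
Since the first p symbols of w are all a's and |xy| ≤ p, y lies entirely in the leading a-block: y = a^k for some k with 1 ≤ k ≤ p.
Since 1 ≤ k ≤ p, k divides p!; set t = 1 + p!/k. Then xy^t z has p + (p!/k)·k = p + p! copies of a. Now the a-count equals the b-count, so i ≠ j fails. So xy^t z = a^{p+p!} b^{p+p!} ∉ L.
Contradiction. Therefore L is not regular.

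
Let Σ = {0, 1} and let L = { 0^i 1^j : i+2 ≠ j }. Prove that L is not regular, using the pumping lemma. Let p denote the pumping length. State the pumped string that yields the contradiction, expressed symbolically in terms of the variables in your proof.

0^{p+p!} 1^{p+p!+2}

Assume L is regular; let p be its pumping constant.
Choose w = 0^p 1^{p+p!+2}. Since p ≠ (p+p!+2)-2 = p+p!, w ∈ L; and |w| ≥ p.
The pumping lemma gives a decomposition w = xyz where |xy| ≤ p and |y| > 0.
Because |xy| ≤ p and w begins with p copies of 0, we have y = 0^k with 1 ≤ k ≤ p.
Since 1 ≤ k ≤ p, k divides p!; set t = 1 + p!/k. Then xy^t z has p + (p!/k)·k = p + p! copies of 0. Now the 0-count is p+p! and (1-count)-2 = (p+p!+2)-2 = p+p!, so i+2 ≠ j fails. So xy^t z = 0^{p+p!} 1^{p+p!+2} ∉ L.
Contradiction. Therefore L is not regular.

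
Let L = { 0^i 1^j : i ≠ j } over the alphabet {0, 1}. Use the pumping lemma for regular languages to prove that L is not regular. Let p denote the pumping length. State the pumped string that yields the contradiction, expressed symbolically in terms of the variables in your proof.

Toward a contradiction, assume L is regular with pumping length p.
Choose w = 0^p 1^{p+p!}. Since p ≠ p+p!, w ∈ L; and |w| ≥ p.
The pumping lemma gives a decomposition w = xyz where |xy| ≤ p and |y| ≥ 1.
The first p characters of w are 0's, so xy (and hence y) consists only of 0's. Write y = 0^k, 1 ≤ k ≤ p.
Since 1 ≤ k ≤ p, k divides p!; set t = 1 + p!/k. Then xy^t z has p + (p!/k)·k = p + p! copies of 0. Now the 0-count equals the 1-count, so i ≠ j fails. So xy^t z = 0^{p+p!} 1^{p+p!} ∉ L.
This contradicts the pumping lemma, so L is not regular.

0^{p+p!} 1^{p+p!}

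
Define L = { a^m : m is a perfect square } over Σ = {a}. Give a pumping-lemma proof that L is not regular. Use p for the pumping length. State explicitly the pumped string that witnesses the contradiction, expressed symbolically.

a^{p²+k}

Toward a contradiction, assume L is regular with pumping length p.
Take w = a^{p²} ∈ L with |w| = p² ≥ p.
The pumping lemma gives a decomposition w = xyz where |xy| ≤ p and y is nonempty.
Then y = a^k for some k with 1 ≤ k ≤ p.
Pump with i = 2: xy^2z = a^{p²+k}. Since 1 ≤ k ≤ p, p² < p²+k ≤ p²+p < (p+1)², so p²+k lies strictly between consecutive squares and is not a perfect square. So xy^2z ∉ L.
This contradicts the pumping lemma, so L is not regular.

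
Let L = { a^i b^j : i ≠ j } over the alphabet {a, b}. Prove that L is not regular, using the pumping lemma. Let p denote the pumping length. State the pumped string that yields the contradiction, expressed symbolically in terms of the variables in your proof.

Suppose for contradiction that L is regular, and let p be the pumping length.
Choose w = a^p b^{p+p!}. Since p ≠ p+p!, w ∈ L; and |w| ≥ p.
The pumping lemma gives a decomposition w = xyz where |xy| ≤ p and |y| ≥ 1.
Because |xy| ≤ p and w begins with p copies of a, we have y = a^k with 1 ≤ k ≤ p.
Since 1 ≤ k ≤ p, k divides p!; set t = 1 + p!/k. Then xy^t z has p + (p!/k)·k = p + p! copies of a. Now the a-count equals the b-count, so i ≠ j fails. So xy^t z = a^{p+p!} b^{p+p!} ∉ L.
Contradiction. Therefore L is not regular.

a^{p+p!} b^{p+p!}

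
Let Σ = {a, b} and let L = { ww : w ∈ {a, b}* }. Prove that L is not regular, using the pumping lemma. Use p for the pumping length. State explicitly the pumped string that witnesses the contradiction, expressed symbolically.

Assume L is regular. Let p be the pumping length given by the pumping lemma.
Take w = a^p b^p a^p b^p = uu where u = a^pb^p; then w ∈ L and |w| = 4p ≥ p.
Write w = xyz as guaranteed by the lemma, with |xy| ≤ p and |y| > 0.
Since the first p symbols of w are all a's and |xy| ≤ p, y lies entirely in the leading a-block: y = a^k for some k with 1 ≤ k ≤ p.
Pump with i = 2: xy^2z = a^{p+k} b^p a^p b^p, of length 4p+k. Suppose this equals vv. The string starts with a and ends with b, so v does too; thus the boundary between the two copies of v is a b→a transition. There is exactly one such transition, at position 2p+k, so |v| = 2p+k and |vv| = 4p+2k ≠ 4p+k since k ≥ 1. So xy^2z ∉ L.
Contradiction. Therefore L is not regular.

a^{p+k} b^p a^p b^p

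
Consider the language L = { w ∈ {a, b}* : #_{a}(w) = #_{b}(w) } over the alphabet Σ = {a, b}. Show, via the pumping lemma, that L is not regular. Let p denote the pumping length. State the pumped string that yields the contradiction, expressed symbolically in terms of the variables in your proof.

Suppose for contradiction that L is regular, and let p be the pumping length.
Choose w = a^p b^p ∈ L with |w| = 2p ≥ p.
Write w = xyz as guaranteed by the lemma, with |xy| ≤ p and y is nonempty.
Because |xy| ≤ p and w begins with p copies of a, we have y = a^k with 1 ≤ k ≤ p.
Pump with i = 2: xy^2z = a^{p+k} b^p has p+k occurrences of a but only p of b. Since k ≥ 1 the counts differ, so xy^2z ∉ L.
This contradicts the pumping lemma, so L is not regular.

a^{p+k} b^p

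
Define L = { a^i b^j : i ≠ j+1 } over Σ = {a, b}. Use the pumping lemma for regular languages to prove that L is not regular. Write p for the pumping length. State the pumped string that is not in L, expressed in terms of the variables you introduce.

a^{p+p!} b^{p+p!-1}

Assume L is regular. Let p be the pumping length given by the pumping lemma.
Choose w = a^p b^{p+p!-1}. Since p ≠ (p+p!-1)+1 = p+p!, w ∈ L; and |w| ≥ p.
The pumping lemma gives a decomposition w = xyz where |xy| ≤ p and |y| ≥ 1.
The first p characters of w are a's, so xy (and hence y) consists only of a's. Write y = a^k, 1 ≤ k ≤ p.
Since 1 ≤ k ≤ p, k divides p!; set t = 1 + p!/k. Then xy^t z has p + (p!/k)·k = p + p! copies of a. Now the a-count is p+p! and (b-count)+1 = (p+p!-1)+1 = p+p!, so i ≠ j+1 fails. So xy^t z = a^{p+p!} b^{p+p!-1} ∉ L.
This contradicts the pumping lemma, so L is not regular.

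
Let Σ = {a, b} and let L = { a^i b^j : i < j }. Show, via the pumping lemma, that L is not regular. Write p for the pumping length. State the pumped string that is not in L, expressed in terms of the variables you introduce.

a^{p+k} b^{p+1}

Assume L is regular. Let p be the pumping length given by the pumping lemma.
Choose w = a^p b^{p+1} ∈ L, with |w| = 2p+1 ≥ p.
The pumping lemma gives a decomposition w = xyz where |xy| ≤ p and y is nonempty.
The first p characters of w are a's, so xy (and hence y) consists only of a's. Write y = a^k, 1 ≤ k ≤ p.
Consider xy^2z = a^{p+k} b^{p+1}. Since k ≥ 1, the a-count p+k is at least p+1, so i < j fails; thus xy^2z ∉ L.
Contradiction. Therefore L is not regular.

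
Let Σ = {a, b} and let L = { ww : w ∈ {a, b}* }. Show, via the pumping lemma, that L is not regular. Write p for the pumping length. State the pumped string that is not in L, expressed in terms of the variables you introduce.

Assume L is regular; let p be its pumping constant.
Take w = a^p b^p a^p b^p = uu where u = a^pb^p; then w ∈ L and |w| = 4p ≥ p.
The pumping lemma gives a decomposition w = xyz where |xy| ≤ p and |y| > 0.
The first p characters of w are a's, so xy (and hence y) consists only of a's. Write y = a^k, 1 ≤ k ≤ p.
Pump with i = 2: xy^2z = a^{p+k} b^p a^p b^p, of length 4p+k. Suppose this equals vv. The string starts with a and ends with b, so v does too; thus the boundary between the two copies of v is a b→a transition. There is exactly one such transition, at position 2p+k, so |v| = 2p+k and |vv| = 4p+2k ≠ 4p+k since k ≥ 1. So xy^2z ∉ L.
Contradiction. Therefore L is not regular.

a^{p+k} b^p a^p b^p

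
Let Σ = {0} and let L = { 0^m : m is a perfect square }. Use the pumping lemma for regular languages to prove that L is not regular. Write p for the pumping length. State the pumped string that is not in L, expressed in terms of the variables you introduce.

Assume L is regular. Let p be the pumping length given by the pumping lemma.
Take w = 0^{p²} ∈ L with |w| = p² ≥ p.
By the pumping lemma, w = xyz with |xy| ≤ p and |y| ≥ 1.
Then y = 0^k for some k with 1 ≤ k ≤ p.
Pump with i = 2: xy^2z = 0^{p²+k}. Since 1 ≤ k ≤ p, p² < p²+k ≤ p²+p < (p+1)², so p²+k lies strictly between consecutive squares and is not a perfect square. So xy^2z ∉ L.
This is a contradiction; hence L is not regular.

0^{p²+k}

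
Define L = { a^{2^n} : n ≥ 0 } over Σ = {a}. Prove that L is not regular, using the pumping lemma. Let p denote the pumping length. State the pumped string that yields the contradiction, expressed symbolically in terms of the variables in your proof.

a^{2^p+k}

Suppose for contradiction that L is regular, and let p be the pumping length.
Take w = a^{2^p} ∈ L with |w| = 2^p ≥ p.
The pumping lemma gives a decomposition w = xyz where |xy| ≤ p and |y| ≥ 1.
Then y = a^k for some k with 1 ≤ k ≤ p.
Pump with i = 2: xy^2z = a^{2^p+k}. Since 1 ≤ k ≤ p < 2^p, we have 2^p < 2^p+k < 2^{p+1}, so 2^p+k is not a power of 2. So xy^2z ∉ L.
This is a contradiction; hence L is not regular.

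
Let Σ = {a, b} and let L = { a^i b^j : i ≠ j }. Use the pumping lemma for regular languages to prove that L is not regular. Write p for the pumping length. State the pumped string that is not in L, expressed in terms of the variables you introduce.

Toward a contradiction, assume L is regular with pumping length p.
Choose w = a^p b^{p+p!}. Since p ≠ p+p!, w ∈ L; and |w| ≥ p.
Write w = xyz as guaranteed by the lemma, with |xy| ≤ p and y is nonempty.
Since the first p symbols of w are all a's and |xy| ≤ p, y lies entirely in the leading a-block: y = a^k for some k with 1 ≤ k ≤ p.
Since 1 ≤ k ≤ p, k divides p!; set t = 1 + p!/k. Then xy^t z has p + (p!/k)·k = p + p! copies of a. Now the a-count equals the b-count, so i ≠ j fails. So xy^t z = a^{p+p!} b^{p+p!} ∉ L.
This is a contradiction; hence L is not regular.

a^{p+p!} b^{p+p!}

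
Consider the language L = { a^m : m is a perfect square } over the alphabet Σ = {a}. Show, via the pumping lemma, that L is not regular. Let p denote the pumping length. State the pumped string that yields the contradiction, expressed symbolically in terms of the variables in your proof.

Suppose for contradiction that L is regular, and let p be the pumping length.
Take w = a^{p²} ∈ L with |w| = p² ≥ p.
The pumping lemma gives a decomposition w = xyz where |xy| ≤ p and |y| > 0.
Then y = a^k for some k with 1 ≤ k ≤ p.
Pump with i = 2: xy^2z = a^{p²+k}. Since 1 ≤ k ≤ p, p² < p²+k ≤ p²+p < (p+1)², so p²+k lies strictly between consecutive squares and is not a perfect square. So xy^2z ∉ L.
This is a contradiction; hence L is not regular.

a^{p²+k}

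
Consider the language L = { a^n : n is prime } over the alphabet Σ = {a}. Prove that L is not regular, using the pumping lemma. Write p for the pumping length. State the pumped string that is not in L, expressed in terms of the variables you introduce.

a^{q(1+k)}

Suppose for contradiction that L is regular, and let p be the pumping length.
Let q be a prime with q ≥ p+2 (infinitely many primes exist), and take w = a^q ∈ L with |w| = q ≥ p.
Write w = xyz as guaranteed by the lemma, with |xy| ≤ p and |y| ≥ 1.
Then y = a^k for some k with 1 ≤ k ≤ p.
Since 1 ≤ k ≤ p, |xz| = q-k. Pump with i = q+1: |xy^{q+1}z| = (q-k)+(q+1)k = q+qk = q(1+k), which is composite (both factors ≥ 2). So xy^{q+1}z = a^{q(1+k)} ∉ L.
Contradiction. Therefore L is not regular.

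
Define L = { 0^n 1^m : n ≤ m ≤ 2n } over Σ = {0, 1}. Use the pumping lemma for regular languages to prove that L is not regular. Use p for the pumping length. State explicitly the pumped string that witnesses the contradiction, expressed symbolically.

0^{p+k} 1^p

Suppose for contradiction that L is regular, and let p be the pumping length.
Take w = 0^p 1^p ∈ L (since p ≤ p ≤ 2p), with |w| = 2p ≥ p.
Write w = xyz as guaranteed by the lemma, with |xy| ≤ p and |y| > 0.
The first p characters of w are 0's, so xy (and hence y) consists only of 0's. Write y = 0^k, 1 ≤ k ≤ p.
Pump with i = 2: xy^2z = 0^{p+k} 1^p. Now n = p+k > p = m, so the condition n ≤ m fails. Thus xy^2z ∉ L.
This contradicts the pumping lemma, so L is not regular.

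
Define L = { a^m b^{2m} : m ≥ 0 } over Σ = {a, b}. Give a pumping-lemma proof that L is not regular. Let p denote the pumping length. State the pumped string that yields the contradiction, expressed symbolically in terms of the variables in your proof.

Suppose for contradiction that L is regular, and let p be the pumping length.
Let w = a^p b^{2p} ∈ L; note |w| = 3p ≥ p.
The pumping lemma gives a decomposition w = xyz where |xy| ≤ p and |y| ≥ 1.
Because |xy| ≤ p and w begins with p copies of a, we have y = a^k with 1 ≤ k ≤ p.
Pump with i = 2: xy^2z = a^{p+k} b^{2p}. For this to lie in L we would need 2p = 2(p+k), which forces k = 0. But k ≥ 1, so xy^2z ∉ L.
This contradicts the pumping lemma, so L is not regular.

a^{p+k} b^{2p}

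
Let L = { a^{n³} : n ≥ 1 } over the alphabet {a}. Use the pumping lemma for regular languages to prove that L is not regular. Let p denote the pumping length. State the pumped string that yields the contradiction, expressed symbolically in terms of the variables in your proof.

a^{p³+k}

Assume L is regular; let p be its pumping constant.
Take w = a^{p³} ∈ L with |w| = p³ ≥ p.
By the pumping lemma, w = xyz with |xy| ≤ p and y is nonempty.
Then y = a^k for some k with 1 ≤ k ≤ p.
Pump with i = 2: xy^2z = a^{p³+k}. Since 1 ≤ k ≤ p, p³ < p³+k ≤ p³+p < p³+3p²+3p+1 = (p+1)³, so p³+k is not a perfect cube. So xy^2z ∉ L.
This is a contradiction; hence L is not regular.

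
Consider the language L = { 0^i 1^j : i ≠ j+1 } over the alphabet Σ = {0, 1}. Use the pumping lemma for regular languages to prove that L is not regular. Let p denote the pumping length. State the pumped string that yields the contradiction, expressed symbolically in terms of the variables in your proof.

0^{p+p!} 1^{p+p!-1}

Assume L is regular. Let p be the pumping length given by the pumping lemma.
Choose w = 0^p 1^{p+p!-1}. Since p ≠ (p+p!-1)+1 = p+p!, w ∈ L; and |w| ≥ p.
The pumping lemma gives a decomposition w = xyz where |xy| ≤ p and y is nonempty.
Because |xy| ≤ p and w begins with p copies of 0, we have y = 0^k with 1 ≤ k ≤ p.
Since 1 ≤ k ≤ p, k divides p!; set t = 1 + p!/k. Then xy^t z has p + (p!/k)·k = p + p! copies of 0. Now the 0-count is p+p! and (1-count)+1 = (p+p!-1)+1 = p+p!, so i ≠ j+1 fails. So xy^t z = 0^{p+p!} 1^{p+p!-1} ∉ L.
This contradicts the pumping lemma, so L is not regular.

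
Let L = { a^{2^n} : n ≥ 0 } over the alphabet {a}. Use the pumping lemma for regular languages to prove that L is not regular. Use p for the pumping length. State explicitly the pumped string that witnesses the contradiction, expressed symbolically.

a^{2^p+k}

Assume L is regular. Let p be the pumping length given by the pumping lemma.
Take w = a^{2^p} ∈ L with |w| = 2^p ≥ p.
Write w = xyz as guaranteed by the lemma, with |xy| ≤ p and |y| > 0.
Then y = a^k for some k with 1 ≤ k ≤ p.
Pump with i = 2: xy^2z = a^{2^p+k}. Since 1 ≤ k ≤ p < 2^p, we have 2^p < 2^p+k < 2^{p+1}, so 2^p+k is not a power of 2. So xy^2z ∉ L.
Contradiction. Therefore L is not regular.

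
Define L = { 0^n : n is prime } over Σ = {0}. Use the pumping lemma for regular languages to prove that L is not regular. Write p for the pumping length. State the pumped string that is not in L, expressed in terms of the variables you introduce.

Assume L is regular; let p be its pumping constant.
Let q be a prime with q ≥ p+2 (infinitely many primes exist), and take w = 0^q ∈ L with |w| = q ≥ p.
The pumping lemma gives a decomposition w = xyz where |xy| ≤ p and |y| ≥ 1.
Then y = 0^k for some k with 1 ≤ k ≤ p.
Since 1 ≤ k ≤ p, |xz| = q-k. Pump with i = q+1: |xy^{q+1}z| = (q-k)+(q+1)k = q+qk = q(1+k), which is composite (both factors ≥ 2). So xy^{q+1}z = 0^{q(1+k)} ∉ L.
This contradicts the pumping lemma, so L is not regular.

0^{q(1+k)}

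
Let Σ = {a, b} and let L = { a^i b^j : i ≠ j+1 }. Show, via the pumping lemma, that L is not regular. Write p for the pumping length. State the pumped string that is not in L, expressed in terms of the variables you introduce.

a^{p+p!} b^{p+p!-1}

Assume L is regular; let p be its pumping constant.
Choose w = a^p b^{p+p!-1}. Since p ≠ (p+p!-1)+1 = p+p!, w ∈ L; and |w| ≥ p.
By the pumping lemma, w = xyz with |xy| ≤ p and |y| > 0.
Because |xy| ≤ p and w begins with p copies of a, we have y = a^k with 1 ≤ k ≤ p.
Since 1 ≤ k ≤ p, k divides p!; set t = 1 + p!/k. Then xy^t z has p + (p!/k)·k = p + p! copies of a. Now the a-count is p+p! and (b-count)+1 = (p+p!-1)+1 = p+p!, so i ≠ j+1 fails. So xy^t z = a^{p+p!} b^{p+p!-1} ∉ L.
This is a contradiction; hence L is not regular.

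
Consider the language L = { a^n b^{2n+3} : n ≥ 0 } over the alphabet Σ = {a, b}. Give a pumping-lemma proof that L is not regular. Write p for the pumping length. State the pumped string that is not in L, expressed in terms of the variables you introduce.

Suppose for contradiction that L is regular, and let p be the pumping length.
Take w = a^p b^{2p+3}. Then w ∈ L and |w| = 3p+3 ≥ p.
The pumping lemma gives a decomposition w = xyz where |xy| ≤ p and |y| > 0.
Since the first p symbols of w are all a's and |xy| ≤ p, y lies entirely in the leading a-block: y = a^k for some k with 1 ≤ k ≤ p.
Pump with i = 2: xy^2z = a^{p+k} b^{2p+3}. For this to lie in L we would need 2p+3 = 2(p+k)+3, which forces k = 0. But k ≥ 1, so xy^2z ∉ L.
Contradiction. Therefore L is not regular.

a^{p+k} b^{2p+3}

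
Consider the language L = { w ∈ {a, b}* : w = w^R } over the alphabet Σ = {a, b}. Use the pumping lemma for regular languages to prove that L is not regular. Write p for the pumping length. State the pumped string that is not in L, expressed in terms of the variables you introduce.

a^{p+k} b a^p

Suppose for contradiction that L is regular, and let p be the pumping length.
Take w = a^p b a^p, a palindrome of length 2p+1 ≥ p.
By the pumping lemma, w = xyz with |xy| ≤ p and |y| ≥ 1.
The first p characters of w are a's, so xy (and hence y) consists only of a's. Write y = a^k, 1 ≤ k ≤ p.
Pump with i = 2: xy^2z = a^{p+k} b a^p. Its reverse is a^p b a^{p+k}, which differs from xy^2z since k ≥ 1. So xy^2z is not a palindrome and xy^2z ∉ L.
This contradicts the pumping lemma, so L is not regular.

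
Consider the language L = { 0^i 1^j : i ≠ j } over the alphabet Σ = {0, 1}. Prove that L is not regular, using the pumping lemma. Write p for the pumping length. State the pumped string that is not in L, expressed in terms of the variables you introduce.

Toward a contradiction, assume L is regular with pumping length p.
Choose w = 0^p 1^{p+p!}. Since p ≠ p+p!, w ∈ L; and |w| ≥ p.
Write w = xyz as guaranteed by the lemma, with |xy| ≤ p and y is nonempty.
Since the first p symbols of w are all 0's and |xy| ≤ p, y lies entirely in the leading 0-block: y = 0^k for some k with 1 ≤ k ≤ p.
Since 1 ≤ k ≤ p, k divides p!; set t = 1 + p!/k. Then xy^t z has p + (p!/k)·k = p + p! copies of 0. Now the 0-count equals the 1-count, so i ≠ j fails. So xy^t z = 0^{p+p!} 1^{p+p!} ∉ L.
This is a contradiction; hence L is not regular.

0^{p+p!} 1^{p+p!}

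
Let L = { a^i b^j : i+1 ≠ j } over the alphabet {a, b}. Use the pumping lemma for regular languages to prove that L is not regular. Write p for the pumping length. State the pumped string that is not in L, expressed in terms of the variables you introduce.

Assume L is regular; let p be its pumping constant.
Choose w = a^p b^{p+p!+1}. Since p ≠ (p+p!+1)-1 = p+p!, w ∈ L; and |w| ≥ p.
By the pumping lemma, w = xyz with |xy| ≤ p and |y| ≥ 1.
Since the first p symbols of w are all a's and |xy| ≤ p, y lies entirely in the leading a-block: y = a^k for some k with 1 ≤ k ≤ p.
Since 1 ≤ k ≤ p, k divides p!; set t = 1 + p!/k. Then xy^t z has p + (p!/k)·k = p + p! copies of a. Now the a-count is p+p! and (b-count)-1 = (p+p!+1)-1 = p+p!, so i+1 ≠ j fails. So xy^t z = a^{p+p!} b^{p+p!+1} ∉ L.
Contradiction. Therefore L is not regular.

a^{p+p!} b^{p+p!+1}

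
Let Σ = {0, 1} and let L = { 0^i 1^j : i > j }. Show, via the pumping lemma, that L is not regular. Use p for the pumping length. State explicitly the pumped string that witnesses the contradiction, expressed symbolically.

Toward a contradiction, assume L is regular with pumping length p.
Choose w = 0^{p+1} 1^p ∈ L, with |w| = 2p+1 ≥ p.
The pumping lemma gives a decomposition w = xyz where |xy| ≤ p and |y| ≥ 1.
Since the first p symbols of w are all 0's and |xy| ≤ p, y lies entirely in the leading 0-block: y = 0^k for some k with 1 ≤ k ≤ p.
Consider xy^0z = xz = 0^{p+1-k} 1^p. Since k ≥ 1, the 0-count p+1-k is at most p, so i > j fails; thus xz ∉ L.
This is a contradiction; hence L is not regular.

0^{p+1-k} 1^p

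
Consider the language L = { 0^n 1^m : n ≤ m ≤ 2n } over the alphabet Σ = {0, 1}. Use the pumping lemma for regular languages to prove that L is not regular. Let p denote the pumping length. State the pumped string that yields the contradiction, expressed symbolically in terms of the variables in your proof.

Toward a contradiction, assume L is regular with pumping length p.
Take w = 0^p 1^p ∈ L (since p ≤ p ≤ 2p), with |w| = 2p ≥ p.
By the pumping lemma, w = xyz with |xy| ≤ p and y is nonempty.
Because |xy| ≤ p and w begins with p copies of 0, we have y = 0^k with 1 ≤ k ≤ p.
Pump with i = 2: xy^2z = 0^{p+k} 1^p. Now n = p+k > p = m, so the condition n ≤ m fails. Thus xy^2z ∉ L.
This contradicts the pumping lemma, so L is not regular.

0^{p+k} 1^p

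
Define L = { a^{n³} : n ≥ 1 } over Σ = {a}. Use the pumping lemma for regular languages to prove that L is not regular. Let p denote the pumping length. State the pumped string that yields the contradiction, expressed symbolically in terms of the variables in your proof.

a^{p³+k}

Toward a contradiction, assume L is regular with pumping length p.
Take w = a^{p³} ∈ L with |w| = p³ ≥ p.
By the pumping lemma, w = xyz with |xy| ≤ p and |y| ≥ 1.
Then y = a^k for some k with 1 ≤ k ≤ p.
Pump with i = 2: xy^2z = a^{p³+k}. Since 1 ≤ k ≤ p, p³ < p³+k ≤ p³+p < p³+3p²+3p+1 = (p+1)³, so p³+k is not a perfect cube. So xy^2z ∉ L.
This is a contradiction; hence L is not regular.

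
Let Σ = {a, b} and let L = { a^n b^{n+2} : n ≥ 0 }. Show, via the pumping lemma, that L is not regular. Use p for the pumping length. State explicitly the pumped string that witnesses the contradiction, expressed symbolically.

a^{p+k} b^{p+2}

Assume L is regular; let p be its pumping constant.
Choose w = a^p b^{p+2}, which is in L with |w| = 2p+2 ≥ p.
Write w = xyz as guaranteed by the lemma, with |xy| ≤ p and |y| > 0.
The first p characters of w are a's, so xy (and hence y) consists only of a's. Write y = a^k, 1 ≤ k ≤ p.
Pump with i = 2: xy^2z = a^{p+k} b^{p+2}. For this to lie in L we would need p+2 = (p+k)+2, which forces k = 0. But k ≥ 1, so xy^2z ∉ L.
This contradicts the pumping lemma, so L is not regular.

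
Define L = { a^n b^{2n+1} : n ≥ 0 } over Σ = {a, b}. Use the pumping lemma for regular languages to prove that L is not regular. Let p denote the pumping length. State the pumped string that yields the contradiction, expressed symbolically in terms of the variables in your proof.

a^{p+k} b^{2p+1}

Assume L is regular; let p be its pumping constant.
Choose w = a^p b^{2p+1}, which is in L with |w| = 3p+1 ≥ p.
The pumping lemma gives a decomposition w = xyz where |xy| ≤ p and y is nonempty.
The first p characters of w are a's, so xy (and hence y) consists only of a's. Write y = a^k, 1 ≤ k ≤ p.
Pump with i = 2: xy^2z = a^{p+k} b^{2p+1}. For this to lie in L we would need 2p+1 = 2(p+k)+1, which forces k = 0. But k ≥ 1, so xy^2z ∉ L.
This is a contradiction; hence L is not regular.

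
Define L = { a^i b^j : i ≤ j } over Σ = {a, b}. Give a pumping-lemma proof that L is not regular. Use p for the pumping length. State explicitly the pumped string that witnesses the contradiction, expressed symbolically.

a^{p+k} b^p

Assume L is regular; let p be its pumping constant.
Choose w = a^p b^p ∈ L, with |w| = 2p ≥ p.
By the pumping lemma, w = xyz with |xy| ≤ p and y is nonempty.
Since the first p symbols of w are all a's and |xy| ≤ p, y lies entirely in the leading a-block: y = a^k for some k with 1 ≤ k ≤ p.
Consider xy^2z = a^{p+k} b^p. Since k ≥ 1, the a-count p+k exceeds the b-count p, so i ≤ j fails; thus xy^2z ∉ L.
Contradiction. Therefore L is not regular.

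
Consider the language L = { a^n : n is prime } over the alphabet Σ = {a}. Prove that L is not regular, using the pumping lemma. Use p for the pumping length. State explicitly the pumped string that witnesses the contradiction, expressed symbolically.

a^{q(1+k)}

Assume L is regular. Let p be the pumping length given by the pumping lemma.
Let q be a prime with q ≥ p+2 (infinitely many primes exist), and take w = a^q ∈ L with |w| = q ≥ p.
The pumping lemma gives a decomposition w = xyz where |xy| ≤ p and |y| > 0.
Then y = a^k for some k with 1 ≤ k ≤ p.
Since 1 ≤ k ≤ p, |xz| = q-k. Pump with i = q+1: |xy^{q+1}z| = (q-k)+(q+1)k = q+qk = q(1+k), which is composite (both factors ≥ 2). So xy^{q+1}z = a^{q(1+k)} ∉ L.
This is a contradiction; hence L is not regular.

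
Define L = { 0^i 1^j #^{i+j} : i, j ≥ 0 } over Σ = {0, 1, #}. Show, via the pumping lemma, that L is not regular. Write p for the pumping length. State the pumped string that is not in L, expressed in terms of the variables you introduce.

Suppose for contradiction that L is regular, and let p be the pumping length.
Take w = 0^p 1^p #^{2p} ∈ L (with i=j=p, i+j=2p), |w| = 4p ≥ p.
By the pumping lemma, w = xyz with |xy| ≤ p and |y| ≥ 1.
The first p characters of w are 0's, so xy (and hence y) consists only of 0's. Write y = 0^k, 1 ≤ k ≤ p.
Consider xy^2z = 0^{p+k} 1^p #^{2p}. Now the 0- and 1-counts sum to 2p+k, but the #-count is 2p ≠ 2p+k. So xy^2z ∉ L.
This is a contradiction; hence L is not regular.

0^{p+k} 1^p #^{2p}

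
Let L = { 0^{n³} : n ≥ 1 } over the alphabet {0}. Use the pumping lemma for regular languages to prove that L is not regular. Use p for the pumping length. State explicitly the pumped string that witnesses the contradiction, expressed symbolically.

Suppose for contradiction that L is regular, and let p be the pumping length.
Take w = 0^{p³} ∈ L with |w| = p³ ≥ p.
The pumping lemma gives a decomposition w = xyz where |xy| ≤ p and y is nonempty.
Then y = 0^k for some k with 1 ≤ k ≤ p.
Pump with i = 2: xy^2z = 0^{p³+k}. Since 1 ≤ k ≤ p, p³ < p³+k ≤ p³+p < p³+3p²+3p+1 = (p+1)³, so p³+k is not a perfect cube. So xy^2z ∉ L.
Contradiction. Therefore L is not regular.

0^{p³+k}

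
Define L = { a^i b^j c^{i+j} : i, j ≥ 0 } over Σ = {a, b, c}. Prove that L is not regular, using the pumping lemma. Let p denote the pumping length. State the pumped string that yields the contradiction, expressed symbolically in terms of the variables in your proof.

Assume L is regular. Let p be the pumping length given by the pumping lemma.
Take w = a^p b^p c^{2p} ∈ L (with i=j=p, i+j=2p), |w| = 4p ≥ p.
By the pumping lemma, w = xyz with |xy| ≤ p and |y| ≥ 1.
The first p characters of w are a's, so xy (and hence y) consists only of a's. Write y = a^k, 1 ≤ k ≤ p.
Consider xy^2z = a^{p+k} b^p c^{2p}. Now the a- and b-counts sum to 2p+k, but the c-count is 2p ≠ 2p+k. So xy^2z ∉ L.
This contradicts the pumping lemma, so L is not regular.

a^{p+k} b^p c^{2p}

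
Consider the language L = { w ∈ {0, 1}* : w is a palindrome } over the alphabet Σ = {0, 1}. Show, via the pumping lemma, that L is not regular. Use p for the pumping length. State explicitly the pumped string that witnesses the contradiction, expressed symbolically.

0^{p+k} 1 0^p

Assume L is regular; let p be its pumping constant.
Take w = 0^p 1 0^p, a palindrome of length 2p+1 ≥ p.
The pumping lemma gives a decomposition w = xyz where |xy| ≤ p and |y| > 0.
Because |xy| ≤ p and w begins with p copies of 0, we have y = 0^k with 1 ≤ k ≤ p.
Pump with i = 2: xy^2z = 0^{p+k} 1 0^p. Its reverse is 0^p 1 0^{p+k}, which differs from xy^2z since k ≥ 1. So xy^2z is not a palindrome and xy^2z ∉ L.
This contradicts the pumping lemma, so L is not regular.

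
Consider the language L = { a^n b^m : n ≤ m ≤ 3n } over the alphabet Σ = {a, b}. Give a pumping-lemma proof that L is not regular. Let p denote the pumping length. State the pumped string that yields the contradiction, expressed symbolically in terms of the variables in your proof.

Assume L is regular. Let p be the pumping length given by the pumping lemma.
Take w = a^p b^p ∈ L (since p ≤ p ≤ 3p), with |w| = 2p ≥ p.
By the pumping lemma, w = xyz with |xy| ≤ p and |y| ≥ 1.
Because |xy| ≤ p and w begins with p copies of a, we have y = a^k with 1 ≤ k ≤ p.
Pump with i = 2: xy^2z = a^{p+k} b^p. Now n = p+k > p = m, so the condition n ≤ m fails. Thus xy^2z ∉ L.
This contradicts the pumping lemma, so L is not regular.

a^{p+k} b^p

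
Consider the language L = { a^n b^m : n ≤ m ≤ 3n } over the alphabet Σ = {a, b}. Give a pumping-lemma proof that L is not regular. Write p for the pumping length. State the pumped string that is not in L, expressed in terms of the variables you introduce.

a^{p+k} b^p

Assume L is regular; let p be its pumping constant.
Take w = a^p b^p ∈ L (since p ≤ p ≤ 3p), with |w| = 2p ≥ p.
The pumping lemma gives a decomposition w = xyz where |xy| ≤ p and |y| ≥ 1.
Since the first p symbols of w are all a's and |xy| ≤ p, y lies entirely in the leading a-block: y = a^k for some k with 1 ≤ k ≤ p.
Pump with i = 2: xy^2z = a^{p+k} b^p. Now n = p+k > p = m, so the condition n ≤ m fails. Thus xy^2z ∉ L.
Contradiction. Therefore L is not regular.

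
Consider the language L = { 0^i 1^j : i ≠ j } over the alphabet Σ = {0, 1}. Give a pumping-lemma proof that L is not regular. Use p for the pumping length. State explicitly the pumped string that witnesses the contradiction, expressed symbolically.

Assume L is regular; let p be its pumping constant.
Choose w = 0^p 1^{p+p!}. Since p ≠ p+p!, w ∈ L; and |w| ≥ p.
The pumping lemma gives a decomposition w = xyz where |xy| ≤ p and y is nonempty.
Because |xy| ≤ p and w begins with p copies of 0, we have y = 0^k with 1 ≤ k ≤ p.
Since 1 ≤ k ≤ p, k divides p!; set t = 1 + p!/k. Then xy^t z has p + (p!/k)·k = p + p! copies of 0. Now the 0-count equals the 1-count, so i ≠ j fails. So xy^t z = 0^{p+p!} 1^{p+p!} ∉ L.
Contradiction. Therefore L is not regular.

0^{p+p!} 1^{p+p!}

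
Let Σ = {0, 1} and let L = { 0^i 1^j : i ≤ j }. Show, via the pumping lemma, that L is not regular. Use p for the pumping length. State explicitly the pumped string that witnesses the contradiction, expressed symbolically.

Assume L is regular; let p be its pumping constant.
Choose w = 0^p 1^p ∈ L, with |w| = 2p ≥ p.
The pumping lemma gives a decomposition w = xyz where |xy| ≤ p and |y| ≥ 1.
Since the first p symbols of w are all 0's and |xy| ≤ p, y lies entirely in the leading 0-block: y = 0^k for some k with 1 ≤ k ≤ p.
Consider xy^2z = 0^{p+k} 1^p. Since k ≥ 1, the 0-count p+k exceeds the 1-count p, so i ≤ j fails; thus xy^2z ∉ L.
This is a contradiction; hence L is not regular.

0^{p+k} 1^p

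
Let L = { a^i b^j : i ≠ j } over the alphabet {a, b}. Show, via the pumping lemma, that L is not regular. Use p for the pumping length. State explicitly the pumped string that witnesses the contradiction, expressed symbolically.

Assume L is regular. Let p be the pumping length given by the pumping lemma.
Choose w = a^p b^{p+p!}. Since p ≠ p+p!, w ∈ L; and |w| ≥ p.
The pumping lemma gives a decomposition w = xyz where |xy| ≤ p and |y| > 0.
The first p characters of w are a's, so xy (and hence y) consists only of a's. Write y = a^k, 1 ≤ k ≤ p.
Since 1 ≤ k ≤ p, k divides p!; set t = 1 + p!/k. Then xy^t z has p + (p!/k)·k = p + p! copies of a. Now the a-count equals the b-count, so i ≠ j fails. So xy^t z = a^{p+p!} b^{p+p!} ∉ L.
This contradicts the pumping lemma, so L is not regular.

a^{p+p!} b^{p+p!}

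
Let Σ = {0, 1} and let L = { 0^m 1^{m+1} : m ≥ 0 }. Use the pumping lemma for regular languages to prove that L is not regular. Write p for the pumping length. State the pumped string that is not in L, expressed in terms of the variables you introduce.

Assume L is regular. Let p be the pumping length given by the pumping lemma.
Take w = 0^p 1^{p+1}. Then w ∈ L and |w| = 2p+1 ≥ p.
Write w = xyz as guaranteed by the lemma, with |xy| ≤ p and |y| ≥ 1.
Because |xy| ≤ p and w begins with p copies of 0, we have y = 0^k with 1 ≤ k ≤ p.
Pump with i = 2: xy^2z = 0^{p+k} 1^{p+1}. For this to lie in L we would need p+1 = (p+k)+1, which forces k = 0. But k ≥ 1, so xy^2z ∉ L.
This contradicts the pumping lemma, so L is not regular.

0^{p+k} 1^{p+1}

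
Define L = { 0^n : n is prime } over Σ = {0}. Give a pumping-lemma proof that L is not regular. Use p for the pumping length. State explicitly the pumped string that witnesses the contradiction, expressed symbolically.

0^{q(1+k)}

Suppose for contradiction that L is regular, and let p be the pumping length.
Let q be a prime with q ≥ p+2 (infinitely many primes exist), and take w = 0^q ∈ L with |w| = q ≥ p.
By the pumping lemma, w = xyz with |xy| ≤ p and y is nonempty.
Then y = 0^k for some k with 1 ≤ k ≤ p.
Since 1 ≤ k ≤ p, |xz| = q-k. Pump with i = q+1: |xy^{q+1}z| = (q-k)+(q+1)k = q+qk = q(1+k), which is composite (both factors ≥ 2). So xy^{q+1}z = 0^{q(1+k)} ∉ L.
This is a contradiction; hence L is not regular.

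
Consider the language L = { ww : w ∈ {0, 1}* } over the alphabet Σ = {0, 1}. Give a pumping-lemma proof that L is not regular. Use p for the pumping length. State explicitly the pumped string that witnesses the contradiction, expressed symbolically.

0^{p+k} 1^p 0^p 1^p

Suppose for contradiction that L is regular, and let p be the pumping length.
Take w = 0^p 1^p 0^p 1^p = uu where u = 0^p1^p; then w ∈ L and |w| = 4p ≥ p.
By the pumping lemma, w = xyz with |xy| ≤ p and |y| > 0.
Since the first p symbols of w are all 0's and |xy| ≤ p, y lies entirely in the leading 0-block: y = 0^k for some k with 1 ≤ k ≤ p.
Pump with i = 2: xy^2z = 0^{p+k} 1^p 0^p 1^p, of length 4p+k. Suppose this equals vv. The string starts with 0 and ends with 1, so v does too; thus the boundary between the two copies of v is a 1→0 transition. There is exactly one such transition, at position 2p+k, so |v| = 2p+k and |vv| = 4p+2k ≠ 4p+k since k ≥ 1. So xy^2z ∉ L.
This is a contradiction; hence L is not regular.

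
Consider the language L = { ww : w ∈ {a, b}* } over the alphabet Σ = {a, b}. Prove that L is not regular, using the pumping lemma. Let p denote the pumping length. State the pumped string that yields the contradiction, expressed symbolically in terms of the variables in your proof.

a^{p+k} b^p a^p b^p

Toward a contradiction, assume L is regular with pumping length p.
Take w = a^p b^p a^p b^p = uu where u = a^pb^p; then w ∈ L and |w| = 4p ≥ p.
Write w = xyz as guaranteed by the lemma, with |xy| ≤ p and |y| ≥ 1.
The first p characters of w are a's, so xy (and hence y) consists only of a's. Write y = a^k, 1 ≤ k ≤ p.
Pump with i = 2: xy^2z = a^{p+k} b^p a^p b^p, of length 4p+k. Suppose this equals vv. The string starts with a and ends with b, so v does too; thus the boundary between the two copies of v is a b→a transition. There is exactly one such transition, at position 2p+k, so |v| = 2p+k and |vv| = 4p+2k ≠ 4p+k since k ≥ 1. So xy^2z ∉ L.
This contradicts the pumping lemma, so L is not regular.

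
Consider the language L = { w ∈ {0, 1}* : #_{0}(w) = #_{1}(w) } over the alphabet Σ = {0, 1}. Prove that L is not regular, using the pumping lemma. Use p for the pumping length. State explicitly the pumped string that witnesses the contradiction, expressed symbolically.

0^{p+k} 1^p

Assume L is regular; let p be its pumping constant.
Choose w = 0^p 1^p ∈ L with |w| = 2p ≥ p.
By the pumping lemma, w = xyz with |xy| ≤ p and |y| ≥ 1.
Since the first p symbols of w are all 0's and |xy| ≤ p, y lies entirely in the leading 0-block: y = 0^k for some k with 1 ≤ k ≤ p.
Pump with i = 2: xy^2z = 0^{p+k} 1^p has p+k occurrences of 0 but only p of 1. Since k ≥ 1 the counts differ, so xy^2z ∉ L.
This is a contradiction; hence L is not regular.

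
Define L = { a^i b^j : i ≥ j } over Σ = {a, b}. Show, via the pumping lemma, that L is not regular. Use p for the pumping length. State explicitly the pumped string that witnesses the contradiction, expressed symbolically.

Assume L is regular; let p be its pumping constant.
Choose w = a^p b^p ∈ L, with |w| = 2p ≥ p.
The pumping lemma gives a decomposition w = xyz where |xy| ≤ p and |y| > 0.
The first p characters of w are a's, so xy (and hence y) consists only of a's. Write y = a^k, 1 ≤ k ≤ p.
Consider xy^0z = xz = a^{p-k} b^p. Since k ≥ 1, the a-count p-k is less than p, so i ≥ j fails; thus xz ∉ L.
This contradicts the pumping lemma, so L is not regular.

a^{p-k} b^p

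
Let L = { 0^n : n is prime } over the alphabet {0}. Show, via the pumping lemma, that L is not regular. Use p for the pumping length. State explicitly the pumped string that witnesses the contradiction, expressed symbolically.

Assume L is regular; let p be its pumping constant.
Let q be a prime with q ≥ p+2 (infinitely many primes exist), and take w = 0^q ∈ L with |w| = q ≥ p.
The pumping lemma gives a decomposition w = xyz where |xy| ≤ p and |y| ≥ 1.
Then y = 0^k for some k with 1 ≤ k ≤ p.
Since 1 ≤ k ≤ p, |xz| = q-k. Pump with i = q+1: |xy^{q+1}z| = (q-k)+(q+1)k = q+qk = q(1+k), which is composite (both factors ≥ 2). So xy^{q+1}z = 0^{q(1+k)} ∉ L.
This contradicts the pumping lemma, so L is not regular.

0^{q(1+k)}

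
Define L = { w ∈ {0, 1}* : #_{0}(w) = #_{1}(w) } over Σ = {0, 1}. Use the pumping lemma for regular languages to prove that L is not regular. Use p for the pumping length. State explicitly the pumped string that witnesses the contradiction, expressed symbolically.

0^{p+k} 1^p

Suppose for contradiction that L is regular, and let p be the pumping length.
Choose w = 0^p 1^p ∈ L with |w| = 2p ≥ p.
Write w = xyz as guaranteed by the lemma, with |xy| ≤ p and |y| > 0.
Since the first p symbols of w are all 0's and |xy| ≤ p, y lies entirely in the leading 0-block: y = 0^k for some k with 1 ≤ k ≤ p.
Pump with i = 2: xy^2z = 0^{p+k} 1^p has p+k occurrences of 0 but only p of 1. Since k ≥ 1 the counts differ, so xy^2z ∉ L.
Contradiction. Therefore L is not regular.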